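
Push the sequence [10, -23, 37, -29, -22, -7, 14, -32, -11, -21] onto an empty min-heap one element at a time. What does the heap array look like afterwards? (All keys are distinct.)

[-32, -29, -7, -23, -22, 37, 14, 10, -11, -21]

Insert 10:
  append 10 at index 0 → [10] (no swap needed)
Insert -23:
  append -23 at index 1 → [10, -23]
  -23 < parent 10 at index 0, swap → [-23, 10]
Insert 37:
  append 37 at index 2 → [-23, 10, 37] (no swap needed)
Insert -29:
  append -29 at index 3 → [-23, 10, 37, -29]
  -29 < parent 10 at index 1, swap → [-23, -29, 37, 10]
  -29 < parent -23 at index 0, swap → [-29, -23, 37, 10]
Insert -22:
  append -22 at index 4 → [-29, -23, 37, 10, -22] (no swap needed)
Insert -7:
  append -7 at index 5 → [-29, -23, 37, 10, -22, -7]
  -7 < parent 37 at index 2, swap → [-29, -23, -7, 10, -22, 37]
Insert 14:
  append 14 at index 6 → [-29, -23, -7, 10, -22, 37, 14] (no swap needed)
Insert -32:
  append -32 at index 7 → [-29, -23, -7, 10, -22, 37, 14, -32]
  -32 < parent 10 at index 3, swap → [-29, -23, -7, -32, -22, 37, 14, 10]
  -32 < parent -23 at index 1, swap → [-29, -32, -7, -23, -22, 37, 14, 10]
  -32 < parent -29 at index 0, swap → [-32, -29, -7, -23, -22, 37, 14, 10]
Insert -11:
  append -11 at index 8 → [-32, -29, -7, -23, -22, 37, 14, 10, -11] (no swap needed)
Insert -21:
  append -21 at index 9 → [-32, -29, -7, -23, -22, 37, 14, 10, -11, -21] (no swap needed)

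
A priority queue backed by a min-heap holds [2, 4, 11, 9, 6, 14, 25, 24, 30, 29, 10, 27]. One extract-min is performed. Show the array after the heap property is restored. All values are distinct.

[4, 6, 11, 9, 10, 14, 25, 24, 30, 29, 27]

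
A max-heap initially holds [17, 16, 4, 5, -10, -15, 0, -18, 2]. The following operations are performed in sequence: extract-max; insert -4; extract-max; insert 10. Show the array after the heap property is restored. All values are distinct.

[10, 5, 4, 2, -10, -15, 0, -18, -4]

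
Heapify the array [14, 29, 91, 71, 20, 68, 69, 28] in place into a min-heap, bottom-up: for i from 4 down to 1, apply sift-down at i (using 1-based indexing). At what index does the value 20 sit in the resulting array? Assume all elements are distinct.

2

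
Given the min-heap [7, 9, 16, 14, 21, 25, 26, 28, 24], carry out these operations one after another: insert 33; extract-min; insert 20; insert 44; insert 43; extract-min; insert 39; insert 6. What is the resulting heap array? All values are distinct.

[6, 20, 14, 24, 21, 16, 26, 28, 33, 43, 44, 39, 25]

insert 33:
  append 33 at index 9 → [7, 9, 16, 14, 21, 25, 26, 28, 24, 33] (no swap needed)
extract-min → returns 7:
  remove root 7; move last element 33 to root → [33, 9, 16, 14, 21, 25, 26, 28, 24]
  33 vs smaller child 9 at index 1, swap → [9, 33, 16, 14, 21, 25, 26, 28, 24]
  33 vs smaller child 14 at index 3, swap → [9, 14, 16, 33, 21, 25, 26, 28, 24]
  33 vs smaller child 24 at index 8, swap → [9, 14, 16, 24, 21, 25, 26, 28, 33]
insert 20:
  append 20 at index 9 → [9, 14, 16, 24, 21, 25, 26, 28, 33, 20]
  20 < parent 21 at index 4, swap → [9, 14, 16, 24, 20, 25, 26, 28, 33, 21]
insert 44:
  append 44 at index 10 → [9, 14, 16, 24, 20, 25, 26, 28, 33, 21, 44] (no swap needed)
insert 43:
  append 43 at index 11 → [9, 14, 16, 24, 20, 25, 26, 28, 33, 21, 44, 43] (no swap needed)
extract-min → returns 9:
  remove root 9; move last element 43 to root → [43, 14, 16, 24, 20, 25, 26, 28, 33, 21, 44]
  43 vs smaller child 14 at index 1, swap → [14, 43, 16, 24, 20, 25, 26, 28, 33, 21, 44]
  43 vs smaller child 20 at index 4, swap → [14, 20, 16, 24, 43, 25, 26, 28, 33, 21, 44]
  43 vs smaller child 21 at index 9, swap → [14, 20, 16, 24, 21, 25, 26, 28, 33, 43, 44]
insert 39:
  append 39 at index 11 → [14, 20, 16, 24, 21, 25, 26, 28, 33, 43, 44, 39] (no swap needed)
insert 6:
  append 6 at index 12 → [14, 20, 16, 24, 21, 25, 26, 28, 33, 43, 44, 39, 6]
  6 < parent 25 at index 5, swap → [14, 20, 16, 24, 21, 6, 26, 28, 33, 43, 44, 39, 25]
  6 < parent 16 at index 2, swap → [14, 20, 6, 24, 21, 16, 26, 28, 33, 43, 44, 39, 25]
  6 < parent 14 at index 0, swap → [6, 20, 14, 24, 21, 16, 26, 28, 33, 43, 44, 39, 25]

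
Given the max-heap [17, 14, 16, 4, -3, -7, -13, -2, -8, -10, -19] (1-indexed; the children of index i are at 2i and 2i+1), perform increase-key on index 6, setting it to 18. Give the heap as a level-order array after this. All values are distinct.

[18, 14, 17, 4, -3, 16, -13, -2, -8, -10, -19]

set index 6 from -7 to 18 → [17, 14, 16, 4, -3, 18, -13, -2, -8, -10, -19]
18 > parent 16 at index 3, swap → [17, 14, 18, 4, -3, 16, -13, -2, -8, -10, -19]
18 > parent 17 at index 1, swap → [18, 14, 17, 4, -3, 16, -13, -2, -8, -10, -19]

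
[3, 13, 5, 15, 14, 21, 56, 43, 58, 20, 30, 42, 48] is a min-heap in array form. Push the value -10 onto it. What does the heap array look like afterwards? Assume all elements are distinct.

append -10 at index 13 → [3, 13, 5, 15, 14, 21, 56, 43, 58, 20, 30, 42, 48, -10]
-10 < parent 56 at index 6, swap → [3, 13, 5, 15, 14, 21, -10, 43, 58, 20, 30, 42, 48, 56]
-10 < parent 5 at index 2, swap → [3, 13, -10, 15, 14, 21, 5, 43, 58, 20, 30, 42, 48, 56]
-10 < parent 3 at index 0, swap → [-10, 13, 3, 15, 14, 21, 5, 43, 58, 20, 30, 42, 48, 56]

[-10, 13, 3, 15, 14, 21, 5, 43, 58, 20, 30, 42, 48, 56]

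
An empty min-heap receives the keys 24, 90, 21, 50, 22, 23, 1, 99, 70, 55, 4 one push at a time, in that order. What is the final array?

Insert 24:
  append 24 at index 0 → [24] (no swap needed)
Insert 90:
  append 90 at index 1 → [24, 90] (no swap needed)
Insert 21:
  append 21 at index 2 → [24, 90, 21]
  21 < parent 24 at index 0, swap → [21, 90, 24]
Insert 50:
  append 50 at index 3 → [21, 90, 24, 50]
  50 < parent 90 at index 1, swap → [21, 50, 24, 90]
Insert 22:
  append 22 at index 4 → [21, 50, 24, 90, 22]
  22 < parent 50 at index 1, swap → [21, 22, 24, 90, 50]
Insert 23:
  append 23 at index 5 → [21, 22, 24, 90, 50, 23]
  23 < parent 24 at index 2, swap → [21, 22, 23, 90, 50, 24]
Insert 1:
  append 1 at index 6 → [21, 22, 23, 90, 50, 24, 1]
  1 < parent 23 at index 2, swap → [21, 22, 1, 90, 50, 24, 23]
  1 < parent 21 at index 0, swap → [1, 22, 21, 90, 50, 24, 23]
Insert 99:
  append 99 at index 7 → [1, 22, 21, 90, 50, 24, 23, 99] (no swap needed)
Insert 70:
  append 70 at index 8 → [1, 22, 21, 90, 50, 24, 23, 99, 70]
  70 < parent 90 at index 3, swap → [1, 22, 21, 70, 50, 24, 23, 99, 90]
Insert 55:
  append 55 at index 9 → [1, 22, 21, 70, 50, 24, 23, 99, 90, 55] (no swap needed)
Insert 4:
  append 4 at index 10 → [1, 22, 21, 70, 50, 24, 23, 99, 90, 55, 4]
  4 < parent 50 at index 4, swap → [1, 22, 21, 70, 4, 24, 23, 99, 90, 55, 50]
  4 < parent 22 at index 1, swap → [1, 4, 21, 70, 22, 24, 23, 99, 90, 55, 50]

[1, 4, 21, 70, 22, 24, 23, 99, 90, 55, 50]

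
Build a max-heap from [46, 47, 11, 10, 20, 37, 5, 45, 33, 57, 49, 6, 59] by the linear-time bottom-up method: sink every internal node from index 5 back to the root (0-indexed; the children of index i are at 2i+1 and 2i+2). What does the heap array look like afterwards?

sift down from index 5:
  37 vs larger child 59 at index 12, swap → [46, 47, 11, 10, 20, 59, 5, 45, 33, 57, 49, 6, 37]
sift down from index 4:
  20 vs larger child 57 at index 9, swap → [46, 47, 11, 10, 57, 59, 5, 45, 33, 20, 49, 6, 37]
sift down from index 3:
  10 vs larger child 45 at index 7, swap → [46, 47, 11, 45, 57, 59, 5, 10, 33, 20, 49, 6, 37]
sift down from index 2:
  11 vs larger child 59 at index 5, swap → [46, 47, 59, 45, 57, 11, 5, 10, 33, 20, 49, 6, 37]
  11 vs larger child 37 at index 12, swap → [46, 47, 59, 45, 57, 37, 5, 10, 33, 20, 49, 6, 11]
sift down from index 1:
  47 vs larger child 57 at index 4, swap → [46, 57, 59, 45, 47, 37, 5, 10, 33, 20, 49, 6, 11]
  47 vs larger child 49 at index 10, swap → [46, 57, 59, 45, 49, 37, 5, 10, 33, 20, 47, 6, 11]
sift down from index 0:
  46 vs larger child 59 at index 2, swap → [59, 57, 46, 45, 49, 37, 5, 10, 33, 20, 47, 6, 11]

[59, 57, 46, 45, 49, 37, 5, 10, 33, 20, 47, 6, 11]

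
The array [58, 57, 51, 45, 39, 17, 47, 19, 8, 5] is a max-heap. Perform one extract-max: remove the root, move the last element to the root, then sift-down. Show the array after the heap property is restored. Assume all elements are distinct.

remove root 58; move last element 5 to root → [5, 57, 51, 45, 39, 17, 47, 19, 8]
5 vs larger child 57 at index 1, swap → [57, 5, 51, 45, 39, 17, 47, 19, 8]
5 vs larger child 45 at index 3, swap → [57, 45, 51, 5, 39, 17, 47, 19, 8]
5 vs larger child 19 at index 7, swap → [57, 45, 51, 19, 39, 17, 47, 5, 8]

[57, 45, 51, 19, 39, 17, 47, 5, 8]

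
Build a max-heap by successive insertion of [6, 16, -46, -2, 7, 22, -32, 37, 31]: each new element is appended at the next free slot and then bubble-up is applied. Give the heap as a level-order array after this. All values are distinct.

[37, 31, 16, 22, 6, -46, -32, -2, 7]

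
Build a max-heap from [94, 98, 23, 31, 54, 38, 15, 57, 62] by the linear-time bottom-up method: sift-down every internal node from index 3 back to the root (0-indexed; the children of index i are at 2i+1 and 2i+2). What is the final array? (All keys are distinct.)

sift down from index 3:
  31 vs larger child 62 at index 8, swap → [94, 98, 23, 62, 54, 38, 15, 57, 31]
sift down from index 2:
  23 vs larger child 38 at index 5, swap → [94, 98, 38, 62, 54, 23, 15, 57, 31]
sift down from index 1: already satisfies heap property
sift down from index 0:
  94 vs larger child 98 at index 1, swap → [98, 94, 38, 62, 54, 23, 15, 57, 31]

[98, 94, 38, 62, 54, 23, 15, 57, 31]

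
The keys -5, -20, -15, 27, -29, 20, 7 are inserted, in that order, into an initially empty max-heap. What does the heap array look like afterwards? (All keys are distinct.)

[27, -5, 20, -20, -29, -15, 7]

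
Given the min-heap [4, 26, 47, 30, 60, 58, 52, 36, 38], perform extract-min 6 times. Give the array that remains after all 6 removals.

[52, 58, 60]

extract-min #1 returns 4:
  remove root 4; move last element 38 to root → [38, 26, 47, 30, 60, 58, 52, 36]
  38 vs smaller child 26 at index 1, swap → [26, 38, 47, 30, 60, 58, 52, 36]
  38 vs smaller child 30 at index 3, swap → [26, 30, 47, 38, 60, 58, 52, 36]
  38 vs only child 36 at index 7, swap → [26, 30, 47, 36, 60, 58, 52, 38]
extract-min #2 returns 26:
  remove root 26; move last element 38 to root → [38, 30, 47, 36, 60, 58, 52]
  38 vs smaller child 30 at index 1, swap → [30, 38, 47, 36, 60, 58, 52]
  38 vs smaller child 36 at index 3, swap → [30, 36, 47, 38, 60, 58, 52]
extract-min #3 returns 30:
  remove root 30; move last element 52 to root → [52, 36, 47, 38, 60, 58]
  52 vs smaller child 36 at index 1, swap → [36, 52, 47, 38, 60, 58]
  52 vs smaller child 38 at index 3, swap → [36, 38, 47, 52, 60, 58]
extract-min #4 returns 36:
  remove root 36; move last element 58 to root → [58, 38, 47, 52, 60]
  58 vs smaller child 38 at index 1, swap → [38, 58, 47, 52, 60]
  58 vs smaller child 52 at index 3, swap → [38, 52, 47, 58, 60]
extract-min #5 returns 38:
  remove root 38; move last element 60 to root → [60, 52, 47, 58]
  60 vs smaller child 47 at index 2, swap → [47, 52, 60, 58]
extract-min #6 returns 47:
  remove root 47; move last element 58 to root → [58, 52, 60]
  58 vs smaller child 52 at index 1, swap → [52, 58, 60]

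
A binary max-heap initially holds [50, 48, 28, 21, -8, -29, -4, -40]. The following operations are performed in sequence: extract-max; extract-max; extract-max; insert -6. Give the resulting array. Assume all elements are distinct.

extract-max → returns 50:
  remove root 50; move last element -40 to root → [-40, 48, 28, 21, -8, -29, -4]
  -40 vs larger child 48 at index 1, swap → [48, -40, 28, 21, -8, -29, -4]
  -40 vs larger child 21 at index 3, swap → [48, 21, 28, -40, -8, -29, -4]
extract-max → returns 48:
  remove root 48; move last element -4 to root → [-4, 21, 28, -40, -8, -29]
  -4 vs larger child 28 at index 2, swap → [28, 21, -4, -40, -8, -29]
extract-max → returns 28:
  remove root 28; move last element -29 to root → [-29, 21, -4, -40, -8]
  -29 vs larger child 21 at index 1, swap → [21, -29, -4, -40, -8]
  -29 vs larger child -8 at index 4, swap → [21, -8, -4, -40, -29]
insert -6:
  append -6 at index 5 → [21, -8, -4, -40, -29, -6] (no swap needed)

[21, -8, -4, -40, -29, -6]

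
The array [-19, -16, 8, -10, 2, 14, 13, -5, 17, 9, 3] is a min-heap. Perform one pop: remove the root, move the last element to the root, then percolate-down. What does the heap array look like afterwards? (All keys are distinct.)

[-16, -10, 8, -5, 2, 14, 13, 3, 17, 9]

remove root -19; move last element 3 to root → [3, -16, 8, -10, 2, 14, 13, -5, 17, 9]
3 vs smaller child -16 at index 1, swap → [-16, 3, 8, -10, 2, 14, 13, -5, 17, 9]
3 vs smaller child -10 at index 3, swap → [-16, -10, 8, 3, 2, 14, 13, -5, 17, 9]
3 vs smaller child -5 at index 7, swap → [-16, -10, 8, -5, 2, 14, 13, 3, 17, 9]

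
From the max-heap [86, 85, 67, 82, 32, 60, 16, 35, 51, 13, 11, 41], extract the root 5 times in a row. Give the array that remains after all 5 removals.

[51, 41, 16, 35, 32, 13, 11]

extract-max #1 returns 86:
  remove root 86; move last element 41 to root → [41, 85, 67, 82, 32, 60, 16, 35, 51, 13, 11]
  41 vs larger child 85 at index 1, swap → [85, 41, 67, 82, 32, 60, 16, 35, 51, 13, 11]
  41 vs larger child 82 at index 3, swap → [85, 82, 67, 41, 32, 60, 16, 35, 51, 13, 11]
  41 vs larger child 51 at index 8, swap → [85, 82, 67, 51, 32, 60, 16, 35, 41, 13, 11]
extract-max #2 returns 85:
  remove root 85; move last element 11 to root → [11, 82, 67, 51, 32, 60, 16, 35, 41, 13]
  11 vs larger child 82 at index 1, swap → [82, 11, 67, 51, 32, 60, 16, 35, 41, 13]
  11 vs larger child 51 at index 3, swap → [82, 51, 67, 11, 32, 60, 16, 35, 41, 13]
  11 vs larger child 41 at index 8, swap → [82, 51, 67, 41, 32, 60, 16, 35, 11, 13]
extract-max #3 returns 82:
  remove root 82; move last element 13 to root → [13, 51, 67, 41, 32, 60, 16, 35, 11]
  13 vs larger child 67 at index 2, swap → [67, 51, 13, 41, 32, 60, 16, 35, 11]
  13 vs larger child 60 at index 5, swap → [67, 51, 60, 41, 32, 13, 16, 35, 11]
extract-max #4 returns 67:
  remove root 67; move last element 11 to root → [11, 51, 60, 41, 32, 13, 16, 35]
  11 vs larger child 60 at index 2, swap → [60, 51, 11, 41, 32, 13, 16, 35]
  11 vs larger child 16 at index 6, swap → [60, 51, 16, 41, 32, 13, 11, 35]
extract-max #5 returns 60:
  remove root 60; move last element 35 to root → [35, 51, 16, 41, 32, 13, 11]
  35 vs larger child 51 at index 1, swap → [51, 35, 16, 41, 32, 13, 11]
  35 vs larger child 41 at index 3, swap → [51, 41, 16, 35, 32, 13, 11]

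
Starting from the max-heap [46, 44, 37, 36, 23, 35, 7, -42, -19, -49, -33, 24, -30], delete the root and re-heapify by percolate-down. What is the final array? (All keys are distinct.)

remove root 46; move last element -30 to root → [-30, 44, 37, 36, 23, 35, 7, -42, -19, -49, -33, 24]
-30 vs larger child 44 at index 1, swap → [44, -30, 37, 36, 23, 35, 7, -42, -19, -49, -33, 24]
-30 vs larger child 36 at index 3, swap → [44, 36, 37, -30, 23, 35, 7, -42, -19, -49, -33, 24]
-30 vs larger child -19 at index 8, swap → [44, 36, 37, -19, 23, 35, 7, -42, -30, -49, -33, 24]

[44, 36, 37, -19, 23, 35, 7, -42, -30, -49, -33, 24]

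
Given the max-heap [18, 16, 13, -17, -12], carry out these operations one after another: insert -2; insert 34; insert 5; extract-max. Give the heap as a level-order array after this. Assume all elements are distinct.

insert -2:
  append -2 at index 5 → [18, 16, 13, -17, -12, -2] (no swap needed)
insert 34:
  append 34 at index 6 → [18, 16, 13, -17, -12, -2, 34]
  34 > parent 13 at index 2, swap → [18, 16, 34, -17, -12, -2, 13]
  34 > parent 18 at index 0, swap → [34, 16, 18, -17, -12, -2, 13]
insert 5:
  append 5 at index 7 → [34, 16, 18, -17, -12, -2, 13, 5]
  5 > parent -17 at index 3, swap → [34, 16, 18, 5, -12, -2, 13, -17]
extract-max → returns 34:
  remove root 34; move last element -17 to root → [-17, 16, 18, 5, -12, -2, 13]
  -17 vs larger child 18 at index 2, swap → [18, 16, -17, 5, -12, -2, 13]
  -17 vs larger child 13 at index 6, swap → [18, 16, 13, 5, -12, -2, -17]

[18, 16, 13, 5, -12, -2, -17]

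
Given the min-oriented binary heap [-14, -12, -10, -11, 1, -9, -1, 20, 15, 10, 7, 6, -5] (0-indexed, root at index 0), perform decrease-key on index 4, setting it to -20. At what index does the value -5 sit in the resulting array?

12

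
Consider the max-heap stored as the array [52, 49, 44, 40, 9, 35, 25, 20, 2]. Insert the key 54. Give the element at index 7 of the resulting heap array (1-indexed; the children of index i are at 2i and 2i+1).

25

append 54 at index 10 → [52, 49, 44, 40, 9, 35, 25, 20, 2, 54]
54 > parent 9 at index 5, swap → [52, 49, 44, 40, 54, 35, 25, 20, 2, 9]
54 > parent 49 at index 2, swap → [52, 54, 44, 40, 49, 35, 25, 20, 2, 9]
54 > parent 52 at index 1, swap → [54, 52, 44, 40, 49, 35, 25, 20, 2, 9]
resulting array: [54, 52, 44, 40, 49, 35, 25, 20, 2, 9]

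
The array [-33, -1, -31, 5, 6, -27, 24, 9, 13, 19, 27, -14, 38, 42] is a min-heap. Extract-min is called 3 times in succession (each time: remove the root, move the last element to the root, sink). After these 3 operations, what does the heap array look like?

extract-min #1 returns -33:
  remove root -33; move last element 42 to root → [42, -1, -31, 5, 6, -27, 24, 9, 13, 19, 27, -14, 38]
  42 vs smaller child -31 at index 2, swap → [-31, -1, 42, 5, 6, -27, 24, 9, 13, 19, 27, -14, 38]
  42 vs smaller child -27 at index 5, swap → [-31, -1, -27, 5, 6, 42, 24, 9, 13, 19, 27, -14, 38]
  42 vs smaller child -14 at index 11, swap → [-31, -1, -27, 5, 6, -14, 24, 9, 13, 19, 27, 42, 38]
extract-min #2 returns -31:
  remove root -31; move last element 38 to root → [38, -1, -27, 5, 6, -14, 24, 9, 13, 19, 27, 42]
  38 vs smaller child -27 at index 2, swap → [-27, -1, 38, 5, 6, -14, 24, 9, 13, 19, 27, 42]
  38 vs smaller child -14 at index 5, swap → [-27, -1, -14, 5, 6, 38, 24, 9, 13, 19, 27, 42]
extract-min #3 returns -27:
  remove root -27; move last element 42 to root → [42, -1, -14, 5, 6, 38, 24, 9, 13, 19, 27]
  42 vs smaller child -14 at index 2, swap → [-14, -1, 42, 5, 6, 38, 24, 9, 13, 19, 27]
  42 vs smaller child 24 at index 6, swap → [-14, -1, 24, 5, 6, 38, 42, 9, 13, 19, 27]

[-14, -1, 24, 5, 6, 38, 42, 9, 13, 19, 27]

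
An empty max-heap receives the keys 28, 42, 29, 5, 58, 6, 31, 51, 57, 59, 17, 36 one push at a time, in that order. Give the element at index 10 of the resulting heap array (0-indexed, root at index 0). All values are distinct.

17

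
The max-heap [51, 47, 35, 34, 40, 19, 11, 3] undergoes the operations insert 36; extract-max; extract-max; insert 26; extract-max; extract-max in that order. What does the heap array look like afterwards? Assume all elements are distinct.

[35, 34, 19, 26, 3, 11]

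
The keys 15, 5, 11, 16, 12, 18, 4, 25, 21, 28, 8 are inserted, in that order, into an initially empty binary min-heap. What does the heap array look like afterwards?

[4, 8, 5, 16, 12, 18, 11, 25, 21, 28, 15]

Insert 15:
  append 15 at index 0 → [15] (no swap needed)
Insert 5:
  append 5 at index 1 → [15, 5]
  5 < parent 15 at index 0, swap → [5, 15]
Insert 11:
  append 11 at index 2 → [5, 15, 11] (no swap needed)
Insert 16:
  append 16 at index 3 → [5, 15, 11, 16] (no swap needed)
Insert 12:
  append 12 at index 4 → [5, 15, 11, 16, 12]
  12 < parent 15 at index 1, swap → [5, 12, 11, 16, 15]
Insert 18:
  append 18 at index 5 → [5, 12, 11, 16, 15, 18] (no swap needed)
Insert 4:
  append 4 at index 6 → [5, 12, 11, 16, 15, 18, 4]
  4 < parent 11 at index 2, swap → [5, 12, 4, 16, 15, 18, 11]
  4 < parent 5 at index 0, swap → [4, 12, 5, 16, 15, 18, 11]
Insert 25:
  append 25 at index 7 → [4, 12, 5, 16, 15, 18, 11, 25] (no swap needed)
Insert 21:
  append 21 at index 8 → [4, 12, 5, 16, 15, 18, 11, 25, 21] (no swap needed)
Insert 28:
  append 28 at index 9 → [4, 12, 5, 16, 15, 18, 11, 25, 21, 28] (no swap needed)
Insert 8:
  append 8 at index 10 → [4, 12, 5, 16, 15, 18, 11, 25, 21, 28, 8]
  8 < parent 15 at index 4, swap → [4, 12, 5, 16, 8, 18, 11, 25, 21, 28, 15]
  8 < parent 12 at index 1, swap → [4, 8, 5, 16, 12, 18, 11, 25, 21, 28, 15]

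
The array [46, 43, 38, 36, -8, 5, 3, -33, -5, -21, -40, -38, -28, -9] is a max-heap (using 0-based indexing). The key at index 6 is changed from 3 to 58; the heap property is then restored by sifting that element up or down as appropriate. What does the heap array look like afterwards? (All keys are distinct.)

[58, 43, 46, 36, -8, 5, 38, -33, -5, -21, -40, -38, -28, -9]

set index 6 from 3 to 58 → [46, 43, 38, 36, -8, 5, 58, -33, -5, -21, -40, -38, -28, -9]
58 > parent 38 at index 2, swap → [46, 43, 58, 36, -8, 5, 38, -33, -5, -21, -40, -38, -28, -9]
58 > parent 46 at index 0, swap → [58, 43, 46, 36, -8, 5, 38, -33, -5, -21, -40, -38, -28, -9]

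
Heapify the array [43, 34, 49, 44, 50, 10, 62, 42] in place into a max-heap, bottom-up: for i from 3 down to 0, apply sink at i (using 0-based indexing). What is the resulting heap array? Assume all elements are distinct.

[62, 50, 49, 44, 34, 10, 43, 42]

sift down from index 3: already satisfies heap property
sift down from index 2:
  49 vs larger child 62 at index 6, swap → [43, 34, 62, 44, 50, 10, 49, 42]
sift down from index 1:
  34 vs larger child 50 at index 4, swap → [43, 50, 62, 44, 34, 10, 49, 42]
sift down from index 0:
  43 vs larger child 62 at index 2, swap → [62, 50, 43, 44, 34, 10, 49, 42]
  43 vs larger child 49 at index 6, swap → [62, 50, 49, 44, 34, 10, 43, 42]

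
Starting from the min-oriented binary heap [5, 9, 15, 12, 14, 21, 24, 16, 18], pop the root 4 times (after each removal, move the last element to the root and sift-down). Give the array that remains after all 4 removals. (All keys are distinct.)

extract-min #1 returns 5:
  remove root 5; move last element 18 to root → [18, 9, 15, 12, 14, 21, 24, 16]
  18 vs smaller child 9 at index 1, swap → [9, 18, 15, 12, 14, 21, 24, 16]
  18 vs smaller child 12 at index 3, swap → [9, 12, 15, 18, 14, 21, 24, 16]
  18 vs only child 16 at index 7, swap → [9, 12, 15, 16, 14, 21, 24, 18]
extract-min #2 returns 9:
  remove root 9; move last element 18 to root → [18, 12, 15, 16, 14, 21, 24]
  18 vs smaller child 12 at index 1, swap → [12, 18, 15, 16, 14, 21, 24]
  18 vs smaller child 14 at index 4, swap → [12, 14, 15, 16, 18, 21, 24]
extract-min #3 returns 12:
  remove root 12; move last element 24 to root → [24, 14, 15, 16, 18, 21]
  24 vs smaller child 14 at index 1, swap → [14, 24, 15, 16, 18, 21]
  24 vs smaller child 16 at index 3, swap → [14, 16, 15, 24, 18, 21]
extract-min #4 returns 14:
  remove root 14; move last element 21 to root → [21, 16, 15, 24, 18]
  21 vs smaller child 15 at index 2, swap → [15, 16, 21, 24, 18]

[15, 16, 21, 24, 18]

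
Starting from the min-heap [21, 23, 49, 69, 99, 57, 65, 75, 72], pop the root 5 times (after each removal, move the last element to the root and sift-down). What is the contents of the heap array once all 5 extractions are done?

extract-min #1 returns 21:
  remove root 21; move last element 72 to root → [72, 23, 49, 69, 99, 57, 65, 75]
  72 vs smaller child 23 at index 1, swap → [23, 72, 49, 69, 99, 57, 65, 75]
  72 vs smaller child 69 at index 3, swap → [23, 69, 49, 72, 99, 57, 65, 75]
extract-min #2 returns 23:
  remove root 23; move last element 75 to root → [75, 69, 49, 72, 99, 57, 65]
  75 vs smaller child 49 at index 2, swap → [49, 69, 75, 72, 99, 57, 65]
  75 vs smaller child 57 at index 5, swap → [49, 69, 57, 72, 99, 75, 65]
extract-min #3 returns 49:
  remove root 49; move last element 65 to root → [65, 69, 57, 72, 99, 75]
  65 vs smaller child 57 at index 2, swap → [57, 69, 65, 72, 99, 75]
extract-min #4 returns 57:
  remove root 57; move last element 75 to root → [75, 69, 65, 72, 99]
  75 vs smaller child 65 at index 2, swap → [65, 69, 75, 72, 99]
extract-min #5 returns 65:
  remove root 65; move last element 99 to root → [99, 69, 75, 72]
  99 vs smaller child 69 at index 1, swap → [69, 99, 75, 72]
  99 vs only child 72 at index 3, swap → [69, 72, 75, 99]

[69, 72, 75, 99]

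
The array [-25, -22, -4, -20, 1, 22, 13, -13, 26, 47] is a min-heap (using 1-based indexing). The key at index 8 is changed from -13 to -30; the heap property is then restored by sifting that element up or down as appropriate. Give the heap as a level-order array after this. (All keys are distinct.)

[-30, -25, -4, -22, 1, 22, 13, -20, 26, 47]

set index 8 from -13 to -30 → [-25, -22, -4, -20, 1, 22, 13, -30, 26, 47]
-30 < parent -20 at index 4, swap → [-25, -22, -4, -30, 1, 22, 13, -20, 26, 47]
-30 < parent -22 at index 2, swap → [-25, -30, -4, -22, 1, 22, 13, -20, 26, 47]
-30 < parent -25 at index 1, swap → [-30, -25, -4, -22, 1, 22, 13, -20, 26, 47]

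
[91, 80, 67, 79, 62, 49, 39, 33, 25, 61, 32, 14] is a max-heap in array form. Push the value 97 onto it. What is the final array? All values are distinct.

[97, 80, 91, 79, 62, 67, 39, 33, 25, 61, 32, 14, 49]

append 97 at index 12 → [91, 80, 67, 79, 62, 49, 39, 33, 25, 61, 32, 14, 97]
97 > parent 49 at index 5, swap → [91, 80, 67, 79, 62, 97, 39, 33, 25, 61, 32, 14, 49]
97 > parent 67 at index 2, swap → [91, 80, 97, 79, 62, 67, 39, 33, 25, 61, 32, 14, 49]
97 > parent 91 at index 0, swap → [97, 80, 91, 79, 62, 67, 39, 33, 25, 61, 32, 14, 49]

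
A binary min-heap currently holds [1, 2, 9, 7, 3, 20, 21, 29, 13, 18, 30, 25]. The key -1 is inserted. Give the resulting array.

[-1, 2, 1, 7, 3, 9, 21, 29, 13, 18, 30, 25, 20]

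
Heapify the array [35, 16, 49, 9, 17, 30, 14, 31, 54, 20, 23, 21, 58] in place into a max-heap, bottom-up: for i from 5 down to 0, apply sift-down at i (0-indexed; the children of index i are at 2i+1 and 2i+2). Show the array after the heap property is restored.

sift down from index 5:
  30 vs larger child 58 at index 12, swap → [35, 16, 49, 9, 17, 58, 14, 31, 54, 20, 23, 21, 30]
sift down from index 4:
  17 vs larger child 23 at index 10, swap → [35, 16, 49, 9, 23, 58, 14, 31, 54, 20, 17, 21, 30]
sift down from index 3:
  9 vs larger child 54 at index 8, swap → [35, 16, 49, 54, 23, 58, 14, 31, 9, 20, 17, 21, 30]
sift down from index 2:
  49 vs larger child 58 at index 5, swap → [35, 16, 58, 54, 23, 49, 14, 31, 9, 20, 17, 21, 30]
sift down from index 1:
  16 vs larger child 54 at index 3, swap → [35, 54, 58, 16, 23, 49, 14, 31, 9, 20, 17, 21, 30]
  16 vs larger child 31 at index 7, swap → [35, 54, 58, 31, 23, 49, 14, 16, 9, 20, 17, 21, 30]
sift down from index 0:
  35 vs larger child 58 at index 2, swap → [58, 54, 35, 31, 23, 49, 14, 16, 9, 20, 17, 21, 30]
  35 vs larger child 49 at index 5, swap → [58, 54, 49, 31, 23, 35, 14, 16, 9, 20, 17, 21, 30]

[58, 54, 49, 31, 23, 35, 14, 16, 9, 20, 17, 21, 30]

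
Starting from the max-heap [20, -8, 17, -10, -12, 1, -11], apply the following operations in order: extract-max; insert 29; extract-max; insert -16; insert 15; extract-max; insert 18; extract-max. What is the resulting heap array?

[15, -8, 1, -10, -12, -11, -16]

extract-max → returns 20:
  remove root 20; move last element -11 to root → [-11, -8, 17, -10, -12, 1]
  -11 vs larger child 17 at index 2, swap → [17, -8, -11, -10, -12, 1]
  -11 vs only child 1 at index 5, swap → [17, -8, 1, -10, -12, -11]
insert 29:
  append 29 at index 6 → [17, -8, 1, -10, -12, -11, 29]
  29 > parent 1 at index 2, swap → [17, -8, 29, -10, -12, -11, 1]
  29 > parent 17 at index 0, swap → [29, -8, 17, -10, -12, -11, 1]
extract-max → returns 29:
  remove root 29; move last element 1 to root → [1, -8, 17, -10, -12, -11]
  1 vs larger child 17 at index 2, swap → [17, -8, 1, -10, -12, -11]
insert -16:
  append -16 at index 6 → [17, -8, 1, -10, -12, -11, -16] (no swap needed)
insert 15:
  append 15 at index 7 → [17, -8, 1, -10, -12, -11, -16, 15]
  15 > parent -10 at index 3, swap → [17, -8, 1, 15, -12, -11, -16, -10]
  15 > parent -8 at index 1, swap → [17, 15, 1, -8, -12, -11, -16, -10]
extract-max → returns 17:
  remove root 17; move last element -10 to root → [-10, 15, 1, -8, -12, -11, -16]
  -10 vs larger child 15 at index 1, swap → [15, -10, 1, -8, -12, -11, -16]
  -10 vs larger child -8 at index 3, swap → [15, -8, 1, -10, -12, -11, -16]
insert 18:
  append 18 at index 7 → [15, -8, 1, -10, -12, -11, -16, 18]
  18 > parent -10 at index 3, swap → [15, -8, 1, 18, -12, -11, -16, -10]
  18 > parent -8 at index 1, swap → [15, 18, 1, -8, -12, -11, -16, -10]
  18 > parent 15 at index 0, swap → [18, 15, 1, -8, -12, -11, -16, -10]
extract-max → returns 18:
  remove root 18; move last element -10 to root → [-10, 15, 1, -8, -12, -11, -16]
  -10 vs larger child 15 at index 1, swap → [15, -10, 1, -8, -12, -11, -16]
  -10 vs larger child -8 at index 3, swap → [15, -8, 1, -10, -12, -11, -16]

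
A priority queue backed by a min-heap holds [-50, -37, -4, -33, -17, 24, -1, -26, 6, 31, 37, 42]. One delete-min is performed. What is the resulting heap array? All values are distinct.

[-37, -33, -4, -26, -17, 24, -1, 42, 6, 31, 37]

remove root -50; move last element 42 to root → [42, -37, -4, -33, -17, 24, -1, -26, 6, 31, 37]
42 vs smaller child -37 at index 1, swap → [-37, 42, -4, -33, -17, 24, -1, -26, 6, 31, 37]
42 vs smaller child -33 at index 3, swap → [-37, -33, -4, 42, -17, 24, -1, -26, 6, 31, 37]
42 vs smaller child -26 at index 7, swap → [-37, -33, -4, -26, -17, 24, -1, 42, 6, 31, 37]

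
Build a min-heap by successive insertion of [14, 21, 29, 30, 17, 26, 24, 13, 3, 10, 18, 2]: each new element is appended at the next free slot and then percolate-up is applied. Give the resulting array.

[2, 10, 3, 14, 13, 24, 26, 30, 17, 21, 18, 29]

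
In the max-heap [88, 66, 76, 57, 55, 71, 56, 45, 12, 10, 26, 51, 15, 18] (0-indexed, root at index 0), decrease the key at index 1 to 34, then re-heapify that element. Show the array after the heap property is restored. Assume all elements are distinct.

[88, 57, 76, 45, 55, 71, 56, 34, 12, 10, 26, 51, 15, 18]

set index 1 from 66 to 34 → [88, 34, 76, 57, 55, 71, 56, 45, 12, 10, 26, 51, 15, 18]
34 vs larger child 57 at index 3, swap → [88, 57, 76, 34, 55, 71, 56, 45, 12, 10, 26, 51, 15, 18]
34 vs larger child 45 at index 7, swap → [88, 57, 76, 45, 55, 71, 56, 34, 12, 10, 26, 51, 15, 18]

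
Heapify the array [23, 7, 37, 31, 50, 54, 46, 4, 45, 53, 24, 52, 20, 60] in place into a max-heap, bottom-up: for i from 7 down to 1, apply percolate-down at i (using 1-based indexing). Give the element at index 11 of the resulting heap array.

24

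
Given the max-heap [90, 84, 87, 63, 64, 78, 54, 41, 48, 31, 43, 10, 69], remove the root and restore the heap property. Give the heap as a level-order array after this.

[87, 84, 78, 63, 64, 69, 54, 41, 48, 31, 43, 10]

remove root 90; move last element 69 to root → [69, 84, 87, 63, 64, 78, 54, 41, 48, 31, 43, 10]
69 vs larger child 87 at index 2, swap → [87, 84, 69, 63, 64, 78, 54, 41, 48, 31, 43, 10]
69 vs larger child 78 at index 5, swap → [87, 84, 78, 63, 64, 69, 54, 41, 48, 31, 43, 10]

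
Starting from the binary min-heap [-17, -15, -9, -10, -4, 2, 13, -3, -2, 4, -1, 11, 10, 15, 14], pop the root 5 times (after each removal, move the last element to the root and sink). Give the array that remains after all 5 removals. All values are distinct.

[-3, -2, 2, 11, -1, 10, 13, 14, 15, 4]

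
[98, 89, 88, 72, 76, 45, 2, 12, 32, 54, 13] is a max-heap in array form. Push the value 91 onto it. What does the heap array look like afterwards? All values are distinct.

[98, 89, 91, 72, 76, 88, 2, 12, 32, 54, 13, 45]

append 91 at index 11 → [98, 89, 88, 72, 76, 45, 2, 12, 32, 54, 13, 91]
91 > parent 45 at index 5, swap → [98, 89, 88, 72, 76, 91, 2, 12, 32, 54, 13, 45]
91 > parent 88 at index 2, swap → [98, 89, 91, 72, 76, 88, 2, 12, 32, 54, 13, 45]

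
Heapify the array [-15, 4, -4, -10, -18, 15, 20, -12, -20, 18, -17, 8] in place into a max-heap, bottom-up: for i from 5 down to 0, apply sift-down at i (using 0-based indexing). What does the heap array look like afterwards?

sift down from index 5: already satisfies heap property
sift down from index 4:
  -18 vs larger child 18 at index 9, swap → [-15, 4, -4, -10, 18, 15, 20, -12, -20, -18, -17, 8]
sift down from index 3: already satisfies heap property
sift down from index 2:
  -4 vs larger child 20 at index 6, swap → [-15, 4, 20, -10, 18, 15, -4, -12, -20, -18, -17, 8]
sift down from index 1:
  4 vs larger child 18 at index 4, swap → [-15, 18, 20, -10, 4, 15, -4, -12, -20, -18, -17, 8]
sift down from index 0:
  -15 vs larger child 20 at index 2, swap → [20, 18, -15, -10, 4, 15, -4, -12, -20, -18, -17, 8]
  -15 vs larger child 15 at index 5, swap → [20, 18, 15, -10, 4, -15, -4, -12, -20, -18, -17, 8]
  -15 vs only child 8 at index 11, swap → [20, 18, 15, -10, 4, 8, -4, -12, -20, -18, -17, -15]

[20, 18, 15, -10, 4, 8, -4, -12, -20, -18, -17, -15]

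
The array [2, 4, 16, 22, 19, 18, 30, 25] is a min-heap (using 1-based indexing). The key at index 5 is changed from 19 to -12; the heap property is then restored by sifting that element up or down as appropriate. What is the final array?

[-12, 2, 16, 22, 4, 18, 30, 25]

set index 5 from 19 to -12 → [2, 4, 16, 22, -12, 18, 30, 25]
-12 < parent 4 at index 2, swap → [2, -12, 16, 22, 4, 18, 30, 25]
-12 < parent 2 at index 1, swap → [-12, 2, 16, 22, 4, 18, 30, 25]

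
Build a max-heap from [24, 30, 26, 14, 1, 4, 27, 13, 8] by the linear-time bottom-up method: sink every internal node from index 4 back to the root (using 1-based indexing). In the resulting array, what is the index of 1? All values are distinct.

5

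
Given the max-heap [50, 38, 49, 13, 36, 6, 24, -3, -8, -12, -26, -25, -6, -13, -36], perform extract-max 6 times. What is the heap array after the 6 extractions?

extract-max #1 returns 50:
  remove root 50; move last element -36 to root → [-36, 38, 49, 13, 36, 6, 24, -3, -8, -12, -26, -25, -6, -13]
  -36 vs larger child 49 at index 2, swap → [49, 38, -36, 13, 36, 6, 24, -3, -8, -12, -26, -25, -6, -13]
  -36 vs larger child 24 at index 6, swap → [49, 38, 24, 13, 36, 6, -36, -3, -8, -12, -26, -25, -6, -13]
  -36 vs only child -13 at index 13, swap → [49, 38, 24, 13, 36, 6, -13, -3, -8, -12, -26, -25, -6, -36]
extract-max #2 returns 49:
  remove root 49; move last element -36 to root → [-36, 38, 24, 13, 36, 6, -13, -3, -8, -12, -26, -25, -6]
  -36 vs larger child 38 at index 1, swap → [38, -36, 24, 13, 36, 6, -13, -3, -8, -12, -26, -25, -6]
  -36 vs larger child 36 at index 4, swap → [38, 36, 24, 13, -36, 6, -13, -3, -8, -12, -26, -25, -6]
  -36 vs larger child -12 at index 9, swap → [38, 36, 24, 13, -12, 6, -13, -3, -8, -36, -26, -25, -6]
extract-max #3 returns 38:
  remove root 38; move last element -6 to root → [-6, 36, 24, 13, -12, 6, -13, -3, -8, -36, -26, -25]
  -6 vs larger child 36 at index 1, swap → [36, -6, 24, 13, -12, 6, -13, -3, -8, -36, -26, -25]
  -6 vs larger child 13 at index 3, swap → [36, 13, 24, -6, -12, 6, -13, -3, -8, -36, -26, -25]
  -6 vs larger child -3 at index 7, swap → [36, 13, 24, -3, -12, 6, -13, -6, -8, -36, -26, -25]
extract-max #4 returns 36:
  remove root 36; move last element -25 to root → [-25, 13, 24, -3, -12, 6, -13, -6, -8, -36, -26]
  -25 vs larger child 24 at index 2, swap → [24, 13, -25, -3, -12, 6, -13, -6, -8, -36, -26]
  -25 vs larger child 6 at index 5, swap → [24, 13, 6, -3, -12, -25, -13, -6, -8, -36, -26]
extract-max #5 returns 24:
  remove root 24; move last element -26 to root → [-26, 13, 6, -3, -12, -25, -13, -6, -8, -36]
  -26 vs larger child 13 at index 1, swap → [13, -26, 6, -3, -12, -25, -13, -6, -8, -36]
  -26 vs larger child -3 at index 3, swap → [13, -3, 6, -26, -12, -25, -13, -6, -8, -36]
  -26 vs larger child -6 at index 7, swap → [13, -3, 6, -6, -12, -25, -13, -26, -8, -36]
extract-max #6 returns 13:
  remove root 13; move last element -36 to root → [-36, -3, 6, -6, -12, -25, -13, -26, -8]
  -36 vs larger child 6 at index 2, swap → [6, -3, -36, -6, -12, -25, -13, -26, -8]
  -36 vs larger child -13 at index 6, swap → [6, -3, -13, -6, -12, -25, -36, -26, -8]

[6, -3, -13, -6, -12, -25, -36, -26, -8]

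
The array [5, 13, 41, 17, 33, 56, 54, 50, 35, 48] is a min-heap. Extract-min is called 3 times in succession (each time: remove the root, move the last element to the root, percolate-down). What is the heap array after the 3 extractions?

extract-min #1 returns 5:
  remove root 5; move last element 48 to root → [48, 13, 41, 17, 33, 56, 54, 50, 35]
  48 vs smaller child 13 at index 1, swap → [13, 48, 41, 17, 33, 56, 54, 50, 35]
  48 vs smaller child 17 at index 3, swap → [13, 17, 41, 48, 33, 56, 54, 50, 35]
  48 vs smaller child 35 at index 8, swap → [13, 17, 41, 35, 33, 56, 54, 50, 48]
extract-min #2 returns 13:
  remove root 13; move last element 48 to root → [48, 17, 41, 35, 33, 56, 54, 50]
  48 vs smaller child 17 at index 1, swap → [17, 48, 41, 35, 33, 56, 54, 50]
  48 vs smaller child 33 at index 4, swap → [17, 33, 41, 35, 48, 56, 54, 50]
extract-min #3 returns 17:
  remove root 17; move last element 50 to root → [50, 33, 41, 35, 48, 56, 54]
  50 vs smaller child 33 at index 1, swap → [33, 50, 41, 35, 48, 56, 54]
  50 vs smaller child 35 at index 3, swap → [33, 35, 41, 50, 48, 56, 54]

[33, 35, 41, 50, 48, 56, 54]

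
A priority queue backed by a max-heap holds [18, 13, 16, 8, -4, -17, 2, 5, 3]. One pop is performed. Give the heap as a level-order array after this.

remove root 18; move last element 3 to root → [3, 13, 16, 8, -4, -17, 2, 5]
3 vs larger child 16 at index 2, swap → [16, 13, 3, 8, -4, -17, 2, 5]

[16, 13, 3, 8, -4, -17, 2, 5]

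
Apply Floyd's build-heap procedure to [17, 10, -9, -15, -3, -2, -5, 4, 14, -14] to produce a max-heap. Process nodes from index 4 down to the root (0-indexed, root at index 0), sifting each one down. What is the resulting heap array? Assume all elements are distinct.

[17, 14, -2, 10, -3, -9, -5, 4, -15, -14]

sift down from index 4: already satisfies heap property
sift down from index 3:
  -15 vs larger child 14 at index 8, swap → [17, 10, -9, 14, -3, -2, -5, 4, -15, -14]
sift down from index 2:
  -9 vs larger child -2 at index 5, swap → [17, 10, -2, 14, -3, -9, -5, 4, -15, -14]
sift down from index 1:
  10 vs larger child 14 at index 3, swap → [17, 14, -2, 10, -3, -9, -5, 4, -15, -14]
sift down from index 0: already satisfies heap property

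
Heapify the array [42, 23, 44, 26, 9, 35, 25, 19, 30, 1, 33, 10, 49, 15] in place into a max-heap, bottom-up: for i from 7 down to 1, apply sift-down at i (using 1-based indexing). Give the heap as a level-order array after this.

sift down from index 7: already satisfies heap property
sift down from index 6:
  35 vs larger child 49 at index 13, swap → [42, 23, 44, 26, 9, 49, 25, 19, 30, 1, 33, 10, 35, 15]
sift down from index 5:
  9 vs larger child 33 at index 11, swap → [42, 23, 44, 26, 33, 49, 25, 19, 30, 1, 9, 10, 35, 15]
sift down from index 4:
  26 vs larger child 30 at index 9, swap → [42, 23, 44, 30, 33, 49, 25, 19, 26, 1, 9, 10, 35, 15]
sift down from index 3:
  44 vs larger child 49 at index 6, swap → [42, 23, 49, 30, 33, 44, 25, 19, 26, 1, 9, 10, 35, 15]
sift down from index 2:
  23 vs larger child 33 at index 5, swap → [42, 33, 49, 30, 23, 44, 25, 19, 26, 1, 9, 10, 35, 15]
sift down from index 1:
  42 vs larger child 49 at index 3, swap → [49, 33, 42, 30, 23, 44, 25, 19, 26, 1, 9, 10, 35, 15]
  42 vs larger child 44 at index 6, swap → [49, 33, 44, 30, 23, 42, 25, 19, 26, 1, 9, 10, 35, 15]

[49, 33, 44, 30, 23, 42, 25, 19, 26, 1, 9, 10, 35, 15]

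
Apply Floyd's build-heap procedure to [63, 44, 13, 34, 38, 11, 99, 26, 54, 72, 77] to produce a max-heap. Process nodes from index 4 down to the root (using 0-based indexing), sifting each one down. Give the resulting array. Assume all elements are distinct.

[99, 77, 63, 54, 72, 11, 13, 26, 34, 44, 38]

sift down from index 4:
  38 vs larger child 77 at index 10, swap → [63, 44, 13, 34, 77, 11, 99, 26, 54, 72, 38]
sift down from index 3:
  34 vs larger child 54 at index 8, swap → [63, 44, 13, 54, 77, 11, 99, 26, 34, 72, 38]
sift down from index 2:
  13 vs larger child 99 at index 6, swap → [63, 44, 99, 54, 77, 11, 13, 26, 34, 72, 38]
sift down from index 1:
  44 vs larger child 77 at index 4, swap → [63, 77, 99, 54, 44, 11, 13, 26, 34, 72, 38]
  44 vs larger child 72 at index 9, swap → [63, 77, 99, 54, 72, 11, 13, 26, 34, 44, 38]
sift down from index 0:
  63 vs larger child 99 at index 2, swap → [99, 77, 63, 54, 72, 11, 13, 26, 34, 44, 38]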